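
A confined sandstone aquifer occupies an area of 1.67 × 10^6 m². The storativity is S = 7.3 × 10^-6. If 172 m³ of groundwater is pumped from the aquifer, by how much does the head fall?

Δh = ΔV / (S × A) = 172 m³ / (7.3 × 10^-6 × 1.67 × 10^6 m²) = 14.11 m

Δh ≈ 14.1 m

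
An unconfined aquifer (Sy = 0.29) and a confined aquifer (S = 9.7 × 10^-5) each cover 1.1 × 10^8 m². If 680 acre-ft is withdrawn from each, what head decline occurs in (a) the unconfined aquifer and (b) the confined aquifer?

Δh_u ≈ 0.0263 m; Δh_c ≈ 78.6 m

ΔV = 680 acre-ft = 8.388 × 10^5 m³
Unconfined: Δh_u = ΔV/(Sy·A) = 8.388 × 10^5/(0.29 × 1.1 × 10^8) = 0.02629 m
Confined: Δh_c = ΔV/(S·A) = 8.388 × 10^5/(9.7 × 10^-5 × 1.1 × 10^8) = 78.61 m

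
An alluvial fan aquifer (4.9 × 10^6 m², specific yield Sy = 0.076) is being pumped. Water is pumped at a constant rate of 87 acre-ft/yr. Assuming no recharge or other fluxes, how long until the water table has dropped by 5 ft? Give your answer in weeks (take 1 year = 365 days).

t ≈ 276 weeks

Δh = 5 ft = 1.524 m
ΔV = Sy × A × Δh = 0.076 × 4.9 × 10^6 × 1.524 = 5.675 × 10^5 m³
Q = 87 acre-ft/yr = 294 m³/d
t = ΔV / Q = 5.675 × 10^5 m³ / 294 m³/d = 1930 d
t = 1930 d ≈ 275.8 weeks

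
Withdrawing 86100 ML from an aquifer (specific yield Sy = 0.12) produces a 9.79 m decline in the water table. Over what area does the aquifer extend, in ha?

A ≈ 7330 ha

ΔV = 86100 ML = 8.61 × 10^7 m³
A = ΔV / (Sy × Δh) = 8.61 × 10^7 / (0.12 × 9.79) = 7.329 × 10^7 m²
A = 7.329 × 10^7 m² = 7329 ha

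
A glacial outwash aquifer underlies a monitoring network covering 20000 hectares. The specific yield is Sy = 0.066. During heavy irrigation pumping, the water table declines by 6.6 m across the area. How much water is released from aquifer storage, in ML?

ΔV ≈ 87100 ML

A = 20000 hectares = 2 × 10^8 m²
ΔV = Sy × A × Δh = 0.066 × 2 × 10^8 m² × 6.6 m = 8.712 × 10^7 m³
ΔV = 8.712 × 10^7 m³ = 87120 ML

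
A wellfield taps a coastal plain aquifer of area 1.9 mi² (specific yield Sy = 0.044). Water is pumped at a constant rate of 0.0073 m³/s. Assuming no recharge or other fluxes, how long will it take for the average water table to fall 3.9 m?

t ≈ 1340 days

A = 1.9 mi² = 4.921 × 10^6 m²
ΔV = Sy × A × Δh = 0.044 × 4.921 × 10^6 × 3.9 = 8.444 × 10^5 m³
Q = 0.0073 m³/s = 630.7 m³/d
t = ΔV / Q = 8.444 × 10^5 m³ / 630.7 m³/d = 1339 d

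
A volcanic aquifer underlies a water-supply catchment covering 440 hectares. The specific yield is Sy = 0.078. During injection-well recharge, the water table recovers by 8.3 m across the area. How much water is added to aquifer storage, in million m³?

ΔV ≈ 2.85 million m³

A = 440 hectares = 4.4 × 10^6 m²
ΔV = Sy × A × Δh = 0.078 × 4.4 × 10^6 m² × 8.3 m = 2.849 × 10^6 m³
ΔV = 2.849 × 10^6 m³ = 2.849 million m³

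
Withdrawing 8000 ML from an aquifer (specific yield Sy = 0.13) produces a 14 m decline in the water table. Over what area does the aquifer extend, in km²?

ΔV = 8000 ML = 8 × 10^6 m³
A = ΔV / (Sy × Δh) = 8 × 10^6 / (0.13 × 14) = 4.396 × 10^6 m²
A = 4.396 × 10^6 m² = 4.396 km²

A ≈ 4.4 km²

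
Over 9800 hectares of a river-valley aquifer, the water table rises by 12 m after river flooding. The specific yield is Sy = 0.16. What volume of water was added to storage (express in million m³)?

ΔV ≈ 188 million m³

A = 9800 hectares = 9.8 × 10^7 m²
ΔV = Sy × A × Δh = 0.16 × 9.8 × 10^7 m² × 12 m = 1.882 × 10^8 m³
ΔV = 1.882 × 10^8 m³ = 188.2 million m³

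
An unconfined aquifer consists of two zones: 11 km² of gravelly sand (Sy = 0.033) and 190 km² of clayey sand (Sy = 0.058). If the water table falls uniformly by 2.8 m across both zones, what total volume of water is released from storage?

ΔV ≈ 3.19 × 10^7 m³

A₁ = 11 km² = 1.1 × 10^7 m²; A₂ = 190 km² = 1.9 × 10^8 m²
ΔV₁ = 0.033 × 1.1 × 10^7 × 2.8 = 1.016 × 10^6 m³
ΔV₂ = 0.058 × 1.9 × 10^8 × 2.8 = 3.086 × 10^7 m³
ΔV = ΔV₁ + ΔV₂ = 3.187 × 10^7 m³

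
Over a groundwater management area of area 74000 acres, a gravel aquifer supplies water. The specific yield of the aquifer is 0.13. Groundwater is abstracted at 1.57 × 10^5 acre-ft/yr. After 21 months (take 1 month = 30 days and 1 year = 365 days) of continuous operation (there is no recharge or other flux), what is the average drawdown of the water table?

A = 74000 acres = 2.995 × 10^8 m²
Q = 1.57 × 10^5 acre-ft/yr = 5.306 × 10^5 m³/d
t = 21 months = 630 d
ΔV = Q × t = 5.306 × 10^5 m³/d × 630 d = 3.343 × 10^8 m³
Δh = ΔV / (Sy × A) = 3.343 × 10^8 / (0.13 × 2.995 × 10^8) = 8.586 m

Δh ≈ 8.59 m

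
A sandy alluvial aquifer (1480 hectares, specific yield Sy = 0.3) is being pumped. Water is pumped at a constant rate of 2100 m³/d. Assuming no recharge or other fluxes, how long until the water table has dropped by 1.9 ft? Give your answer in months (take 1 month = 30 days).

A = 1480 hectares = 1.48 × 10^7 m²
Δh = 1.9 ft = 0.5791 m
ΔV = Sy × A × Δh = 0.3 × 1.48 × 10^7 × 0.5791 = 2.571 × 10^6 m³
t = ΔV / Q = 2.571 × 10^6 m³ / 2100 m³/d = 1224 d
t = 1224 d ≈ 40.81 months

t ≈ 40.8 months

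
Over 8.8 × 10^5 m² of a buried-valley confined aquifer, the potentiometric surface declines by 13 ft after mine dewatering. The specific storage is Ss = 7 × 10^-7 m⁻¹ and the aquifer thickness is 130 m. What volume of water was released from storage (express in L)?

S = Ss × b = 7 × 10^-7 m⁻¹ × 130 m = 9.1 × 10^-5
Δh = 13 ft = 3.962 m
ΔV = S × A × Δh = 9.1 × 10^-5 × 8.8 × 10^5 m² × 3.962 m = 317.3 m³
ΔV = 317.3 m³ = 3.173 × 10^5 L

ΔV ≈ 3.17 × 10^5 L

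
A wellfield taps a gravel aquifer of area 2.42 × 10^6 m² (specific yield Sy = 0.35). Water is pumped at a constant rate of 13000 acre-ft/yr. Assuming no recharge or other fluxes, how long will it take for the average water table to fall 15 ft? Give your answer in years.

t ≈ 0.241 years

Δh = 15 ft = 4.572 m
ΔV = Sy × A × Δh = 0.35 × 2.42 × 10^6 × 4.572 = 3.872 × 10^6 m³
Q = 13000 acre-ft/yr = 43930 m³/d
t = ΔV / Q = 3.872 × 10^6 m³ / 43930 m³/d = 88.15 d
t = 88.15 d ≈ 0.2415 years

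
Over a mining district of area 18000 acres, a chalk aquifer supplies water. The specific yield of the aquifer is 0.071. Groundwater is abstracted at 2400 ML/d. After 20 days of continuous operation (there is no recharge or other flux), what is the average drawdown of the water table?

A = 18000 acres = 7.284 × 10^7 m²
Q = 2400 ML/d = 2.4 × 10^6 m³/d
ΔV = Q × t = 2.4 × 10^6 m³/d × 20 d = 4.8 × 10^7 m³
Δh = ΔV / (Sy × A) = 4.8 × 10^7 / (0.071 × 7.284 × 10^7) = 9.281 m

Δh ≈ 9.28 m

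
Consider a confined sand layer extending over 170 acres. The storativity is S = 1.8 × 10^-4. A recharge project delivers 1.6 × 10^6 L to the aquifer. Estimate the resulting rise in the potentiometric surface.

A = 170 acres = 6.88 × 10^5 m²
ΔV = 1.6 × 10^6 L = 1600 m³
Δh = ΔV / (S × A) = 1600 m³ / (1.8 × 10^-4 × 6.88 × 10^5 m²) = 12.92 m

Δh ≈ 12.9 m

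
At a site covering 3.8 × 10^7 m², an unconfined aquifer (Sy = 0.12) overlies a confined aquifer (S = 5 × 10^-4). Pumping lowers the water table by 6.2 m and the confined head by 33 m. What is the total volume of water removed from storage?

ΔV ≈ 2.89 × 10^7 m³

Unconfined: ΔV_u = Sy × A × Δh_u = 0.12 × 3.8 × 10^7 × 6.2 = 2.827 × 10^7 m³
Confined: ΔV_c = S × A × Δh_c = 5 × 10^-4 × 3.8 × 10^7 × 33 = 6.27 × 10^5 m³
Total ΔV = 2.827 × 10^7 + 6.27 × 10^5 = 2.89 × 10^7 m³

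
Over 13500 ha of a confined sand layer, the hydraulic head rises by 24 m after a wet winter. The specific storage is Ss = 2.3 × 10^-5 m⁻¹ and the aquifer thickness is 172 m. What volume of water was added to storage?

S = Ss × b = 2.3 × 10^-5 m⁻¹ × 172 m = 3.956 × 10^-3
A = 13500 ha = 1.35 × 10^8 m²
ΔV = S × A × Δh = 0.003956 × 1.35 × 10^8 m² × 24 m = 1.282 × 10^7 m³

ΔV ≈ 1.28 × 10^7 m³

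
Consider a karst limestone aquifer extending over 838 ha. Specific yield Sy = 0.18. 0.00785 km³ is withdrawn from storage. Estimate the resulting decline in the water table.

A = 838 ha = 8.38 × 10^6 m²
ΔV = 0.00785 km³ = 7.85 × 10^6 m³
Δh = ΔV / (Sy × A) = 7.85 × 10^6 m³ / (0.18 × 8.38 × 10^6 m²) = 5.204 m

Δh ≈ 5.2 m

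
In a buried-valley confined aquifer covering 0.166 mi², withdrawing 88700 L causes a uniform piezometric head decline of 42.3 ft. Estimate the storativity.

A = 0.166 mi² = 4.299 × 10^5 m²
Δh = 42.3 ft = 12.89 m
ΔV = 88700 L = 88.7 m³
S = ΔV / (A × Δh) = 88.7 m³ / (4.299 × 10^5 m² × 12.89 m) = 1.6 × 10^-5

S ≈ 1.6 × 10^-5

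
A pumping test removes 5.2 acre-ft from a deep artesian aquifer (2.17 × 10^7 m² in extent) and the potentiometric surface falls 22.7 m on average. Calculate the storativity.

ΔV = 5.2 acre-ft = 6414 m³
S = ΔV / (A × Δh) = 6414 m³ / (2.17 × 10^7 m² × 22.7 m) = 1.302 × 10^-5

S ≈ 1.3 × 10^-5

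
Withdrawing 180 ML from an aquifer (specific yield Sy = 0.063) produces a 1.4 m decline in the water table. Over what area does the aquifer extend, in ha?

A ≈ 204 ha

ΔV = 180 ML = 1.8 × 10^5 m³
A = ΔV / (Sy × Δh) = 1.8 × 10^5 / (0.063 × 1.4) = 2.041 × 10^6 m²
A = 2.041 × 10^6 m² = 204.1 ha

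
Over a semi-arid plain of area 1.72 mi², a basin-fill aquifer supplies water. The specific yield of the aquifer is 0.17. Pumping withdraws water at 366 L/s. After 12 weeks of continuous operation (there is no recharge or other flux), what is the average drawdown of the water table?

A = 1.72 mi² = 4.455 × 10^6 m²
Q = 366 L/s = 31620 m³/d
t = 12 weeks = 84 d
ΔV = Q × t = 31620 m³/d × 84 d = 2.656 × 10^6 m³
Δh = ΔV / (Sy × A) = 2.656 × 10^6 / (0.17 × 4.455 × 10^6) = 3.508 m

Δh ≈ 3.51 m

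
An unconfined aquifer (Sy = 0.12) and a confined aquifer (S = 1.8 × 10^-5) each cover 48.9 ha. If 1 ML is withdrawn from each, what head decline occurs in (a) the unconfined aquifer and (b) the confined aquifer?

Δh_u ≈ 0.017 m; Δh_c ≈ 114 m

A = 48.9 ha = 4.89 × 10^5 m²
ΔV = 1 ML = 1000 m³
Unconfined: Δh_u = ΔV/(Sy·A) = 1000/(0.12 × 4.89 × 10^5) = 0.01704 m
Confined: Δh_c = ΔV/(S·A) = 1000/(1.8 × 10^-5 × 4.89 × 10^5) = 113.6 m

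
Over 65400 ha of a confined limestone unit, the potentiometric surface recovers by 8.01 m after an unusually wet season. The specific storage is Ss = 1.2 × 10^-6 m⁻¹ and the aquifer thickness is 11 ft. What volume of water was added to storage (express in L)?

ΔV ≈ 2.11 × 10^7 L

b = 11 ft = 3.353 m
S = Ss × b = 1.2 × 10^-6 m⁻¹ × 3.353 m = 4.023 × 10^-6
A = 65400 ha = 6.54 × 10^8 m²
ΔV = S × A × Δh = 4.023 × 10^-6 × 6.54 × 10^8 m² × 8.01 m = 21080 m³
ΔV = 21080 m³ = 2.108 × 10^7 L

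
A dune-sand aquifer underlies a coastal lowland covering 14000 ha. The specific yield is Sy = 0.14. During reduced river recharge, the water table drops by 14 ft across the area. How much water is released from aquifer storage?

ΔV ≈ 8.36 × 10^7 m³

A = 14000 ha = 1.4 × 10^8 m²
Δh = 14 ft = 4.267 m
ΔV = Sy × A × Δh = 0.14 × 1.4 × 10^8 m² × 4.267 m = 8.364 × 10^7 m³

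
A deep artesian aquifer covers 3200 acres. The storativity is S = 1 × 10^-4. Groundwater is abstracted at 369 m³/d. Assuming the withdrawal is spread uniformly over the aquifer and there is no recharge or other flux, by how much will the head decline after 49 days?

A = 3200 acres = 1.295 × 10^7 m²
ΔV = Q × t = 369 m³/d × 49 d = 18080 m³
Δh = ΔV / (S × A) = 18080 / (1 × 10^-4 × 1.295 × 10^7) = 13.96 m

Δh ≈ 14 m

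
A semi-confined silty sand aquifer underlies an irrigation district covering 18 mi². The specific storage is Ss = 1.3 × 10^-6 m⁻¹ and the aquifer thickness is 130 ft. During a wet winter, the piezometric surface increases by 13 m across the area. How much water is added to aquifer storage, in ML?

b = 130 ft = 39.62 m
S = Ss × b = 1.3 × 10^-6 m⁻¹ × 39.62 m = 5.151 × 10^-5
A = 18 mi² = 4.662 × 10^7 m²
ΔV = S × A × Δh = 5.151 × 10^-5 × 4.662 × 10^7 m² × 13 m = 31220 m³
ΔV = 31220 m³ = 31.22 ML

ΔV ≈ 31.2 ML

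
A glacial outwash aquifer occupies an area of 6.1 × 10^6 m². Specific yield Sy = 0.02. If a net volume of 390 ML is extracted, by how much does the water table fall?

ΔV = 390 ML = 3.9 × 10^5 m³
Δh = ΔV / (Sy × A) = 3.9 × 10^5 m³ / (0.02 × 6.1 × 10^6 m²) = 3.197 m

Δh ≈ 3.2 m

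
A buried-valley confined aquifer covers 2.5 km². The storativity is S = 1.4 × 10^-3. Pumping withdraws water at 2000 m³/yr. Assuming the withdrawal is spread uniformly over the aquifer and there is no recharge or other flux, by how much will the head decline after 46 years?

Δh ≈ 26.3 m

A = 2.5 km² = 2.5 × 10^6 m²
Q = 2000 m³/yr = 5.479 m³/d
t = 46 years = 16790 d
ΔV = Q × t = 5.479 m³/d × 16790 d = 92000 m³
Δh = ΔV / (S × A) = 92000 / (0.0014 × 2.5 × 10^6) = 26.29 m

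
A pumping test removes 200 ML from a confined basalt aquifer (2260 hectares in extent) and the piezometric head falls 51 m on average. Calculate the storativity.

S ≈ 1.7 × 10^-4

A = 2260 hectares = 2.26 × 10^7 m²
ΔV = 200 ML = 2 × 10^5 m³
S = ΔV / (A × Δh) = 2 × 10^5 m³ / (2.26 × 10^7 m² × 51 m) = 1.735 × 10^-4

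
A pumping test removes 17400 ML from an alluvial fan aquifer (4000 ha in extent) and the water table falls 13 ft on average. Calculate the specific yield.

A = 4000 ha = 4 × 10^7 m²
Δh = 13 ft = 3.962 m
ΔV = 17400 ML = 1.74 × 10^7 m³
Sy = ΔV / (A × Δh) = 1.74 × 10^7 m³ / (4 × 10^7 m² × 3.962 m) = 0.1098

Sy ≈ 0.11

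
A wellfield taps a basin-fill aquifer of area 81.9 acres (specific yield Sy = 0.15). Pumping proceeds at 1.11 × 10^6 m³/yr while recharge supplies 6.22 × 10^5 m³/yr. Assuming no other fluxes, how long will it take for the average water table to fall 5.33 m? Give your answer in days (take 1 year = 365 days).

A = 81.9 acres = 3.314 × 10^5 m²
ΔV = Sy × A × Δh = 0.15 × 3.314 × 10^5 × 5.33 = 2.65 × 10^5 m³
Net withdrawal = 1.11 × 10^6 − 6.22 × 10^5 = 4.88 × 10^5 m³/yr = 1337 m³/d
t = ΔV / Q = 2.65 × 10^5 m³ / 1337 m³/d = 198.2 d

t ≈ 198 days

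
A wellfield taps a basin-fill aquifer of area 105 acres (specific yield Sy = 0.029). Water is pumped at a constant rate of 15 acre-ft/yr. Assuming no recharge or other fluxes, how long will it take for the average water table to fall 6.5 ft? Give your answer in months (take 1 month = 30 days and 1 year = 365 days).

t ≈ 16.1 months

A = 105 acres = 4.249 × 10^5 m²
Δh = 6.5 ft = 1.981 m
ΔV = Sy × A × Δh = 0.029 × 4.249 × 10^5 × 1.981 = 24410 m³
Q = 15 acre-ft/yr = 50.69 m³/d
t = ΔV / Q = 24410 m³ / 50.69 m³/d = 481.6 d
t = 481.6 d ≈ 16.05 months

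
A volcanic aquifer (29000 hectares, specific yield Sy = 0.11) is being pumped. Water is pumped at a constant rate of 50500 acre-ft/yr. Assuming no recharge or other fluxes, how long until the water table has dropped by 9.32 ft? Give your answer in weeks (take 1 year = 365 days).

t ≈ 75.9 weeks

A = 29000 hectares = 2.9 × 10^8 m²
Δh = 9.32 ft = 2.841 m
ΔV = Sy × A × Δh = 0.11 × 2.9 × 10^8 × 2.841 = 9.062 × 10^7 m³
Q = 50500 acre-ft/yr = 1.707 × 10^5 m³/d
t = ΔV / Q = 9.062 × 10^7 m³ / 1.707 × 10^5 m³/d = 531 d
t = 531 d ≈ 75.86 weeks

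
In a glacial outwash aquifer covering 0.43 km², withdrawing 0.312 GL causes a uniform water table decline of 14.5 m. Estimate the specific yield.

A = 0.43 km² = 4.3 × 10^5 m²
ΔV = 0.312 GL = 3.12 × 10^5 m³
Sy = ΔV / (A × Δh) = 3.12 × 10^5 m³ / (4.3 × 10^5 m² × 14.5 m) = 0.05004

Sy ≈ 0.05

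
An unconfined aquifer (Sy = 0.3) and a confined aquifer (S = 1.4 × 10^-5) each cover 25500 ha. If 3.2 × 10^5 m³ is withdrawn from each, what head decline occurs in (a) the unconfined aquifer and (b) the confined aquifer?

Δh_u ≈ 0.00418 m; Δh_c ≈ 89.6 m

A = 25500 ha = 2.55 × 10^8 m²
Unconfined: Δh_u = ΔV/(Sy·A) = 3.2 × 10^5/(0.3 × 2.55 × 10^8) = 0.004183 m
Confined: Δh_c = ΔV/(S·A) = 3.2 × 10^5/(1.4 × 10^-5 × 2.55 × 10^8) = 89.64 m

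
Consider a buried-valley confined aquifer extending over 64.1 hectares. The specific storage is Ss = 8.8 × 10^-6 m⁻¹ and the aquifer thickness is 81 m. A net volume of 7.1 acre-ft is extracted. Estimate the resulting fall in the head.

Δh ≈ 19.2 m

S = Ss × b = 8.8 × 10^-6 m⁻¹ × 81 m = 7.128 × 10^-4
A = 64.1 hectares = 6.41 × 10^5 m²
ΔV = 7.1 acre-ft = 8758 m³
Δh = ΔV / (S × A) = 8758 m³ / (7.128 × 10^-4 × 6.41 × 10^5 m²) = 19.17 m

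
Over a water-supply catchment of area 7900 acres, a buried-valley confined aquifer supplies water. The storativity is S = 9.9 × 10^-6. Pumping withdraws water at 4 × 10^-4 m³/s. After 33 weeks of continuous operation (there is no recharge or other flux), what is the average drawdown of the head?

Δh ≈ 25.2 m

A = 7900 acres = 3.197 × 10^7 m²
Q = 4 × 10^-4 m³/s = 34.56 m³/d
t = 33 weeks = 231 d
ΔV = Q × t = 34.56 m³/d × 231 d = 7983 m³
Δh = ΔV / (S × A) = 7983 / (9.9 × 10^-6 × 3.197 × 10^7) = 25.22 m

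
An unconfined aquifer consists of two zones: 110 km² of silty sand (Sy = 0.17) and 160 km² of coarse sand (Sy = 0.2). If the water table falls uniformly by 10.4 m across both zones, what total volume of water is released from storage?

ΔV ≈ 5.27 × 10^8 m³

A₁ = 110 km² = 1.1 × 10^8 m²; A₂ = 160 km² = 1.6 × 10^8 m²
ΔV₁ = 0.17 × 1.1 × 10^8 × 10.4 = 1.945 × 10^8 m³
ΔV₂ = 0.2 × 1.6 × 10^8 × 10.4 = 3.328 × 10^8 m³
ΔV = ΔV₁ + ΔV₂ = 5.273 × 10^8 m³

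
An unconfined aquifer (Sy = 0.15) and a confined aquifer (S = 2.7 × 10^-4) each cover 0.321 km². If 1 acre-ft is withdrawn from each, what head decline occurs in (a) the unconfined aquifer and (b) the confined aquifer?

Δh_u ≈ 0.0256 m; Δh_c ≈ 14.2 m

A = 0.321 km² = 3.21 × 10^5 m²
ΔV = 1 acre-ft = 1233 m³
Unconfined: Δh_u = ΔV/(Sy·A) = 1233/(0.15 × 3.21 × 10^5) = 0.02562 m
Confined: Δh_c = ΔV/(S·A) = 1233/(2.7 × 10^-4 × 3.21 × 10^5) = 14.23 m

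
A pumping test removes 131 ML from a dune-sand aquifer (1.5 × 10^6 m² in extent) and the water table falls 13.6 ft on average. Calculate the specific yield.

Sy ≈ 0.021

Δh = 13.6 ft = 4.145 m
ΔV = 131 ML = 1.31 × 10^5 m³
Sy = ΔV / (A × Δh) = 1.31 × 10^5 m³ / (1.5 × 10^6 m² × 4.145 m) = 0.02107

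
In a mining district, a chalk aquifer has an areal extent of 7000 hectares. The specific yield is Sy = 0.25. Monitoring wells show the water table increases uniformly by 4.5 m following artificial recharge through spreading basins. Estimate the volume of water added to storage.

ΔV ≈ 7.88 × 10^7 m³

A = 7000 hectares = 7 × 10^7 m²
ΔV = Sy × A × Δh = 0.25 × 7 × 10^7 m² × 4.5 m = 7.875 × 10^7 m³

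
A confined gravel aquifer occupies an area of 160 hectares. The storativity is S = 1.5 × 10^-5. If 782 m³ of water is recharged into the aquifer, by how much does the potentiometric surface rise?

Δh ≈ 32.6 m

A = 160 hectares = 1.6 × 10^6 m²
Δh = ΔV / (S × A) = 782 m³ / (1.5 × 10^-5 × 1.6 × 10^6 m²) = 32.58 m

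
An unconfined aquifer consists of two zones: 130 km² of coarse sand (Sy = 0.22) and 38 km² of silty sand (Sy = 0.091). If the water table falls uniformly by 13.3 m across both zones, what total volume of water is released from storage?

A₁ = 130 km² = 1.3 × 10^8 m²; A₂ = 38 km² = 3.8 × 10^7 m²
ΔV₁ = 0.22 × 1.3 × 10^8 × 13.3 = 3.804 × 10^8 m³
ΔV₂ = 0.091 × 3.8 × 10^7 × 13.3 = 4.599 × 10^7 m³
ΔV = ΔV₁ + ΔV₂ = 4.264 × 10^8 m³

ΔV ≈ 4.26 × 10^8 m³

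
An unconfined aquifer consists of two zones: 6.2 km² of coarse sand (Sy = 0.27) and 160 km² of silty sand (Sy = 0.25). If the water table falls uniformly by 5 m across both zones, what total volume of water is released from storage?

A₁ = 6.2 km² = 6.2 × 10^6 m²; A₂ = 160 km² = 1.6 × 10^8 m²
ΔV₁ = 0.27 × 6.2 × 10^6 × 5 = 8.37 × 10^6 m³
ΔV₂ = 0.25 × 1.6 × 10^8 × 5 = 2 × 10^8 m³
ΔV = ΔV₁ + ΔV₂ = 2.084 × 10^8 m³

ΔV ≈ 2.08 × 10^8 m³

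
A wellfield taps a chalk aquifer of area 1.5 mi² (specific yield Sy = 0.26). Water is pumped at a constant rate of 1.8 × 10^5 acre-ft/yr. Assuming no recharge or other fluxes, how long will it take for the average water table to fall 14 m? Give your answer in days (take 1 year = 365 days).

t ≈ 23.2 days

A = 1.5 mi² = 3.885 × 10^6 m²
ΔV = Sy × A × Δh = 0.26 × 3.885 × 10^6 × 14 = 1.414 × 10^7 m³
Q = 1.8 × 10^5 acre-ft/yr = 6.083 × 10^5 m³/d
t = ΔV / Q = 1.414 × 10^7 m³ / 6.083 × 10^5 m³/d = 23.25 d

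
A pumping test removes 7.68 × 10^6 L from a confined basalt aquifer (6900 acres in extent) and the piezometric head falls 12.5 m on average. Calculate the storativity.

A = 6900 acres = 2.792 × 10^7 m²
ΔV = 7.68 × 10^6 L = 7680 m³
S = ΔV / (A × Δh) = 7680 m³ / (2.792 × 10^7 m² × 12.5 m) = 2.2 × 10^-5

S ≈ 2.2 × 10^-5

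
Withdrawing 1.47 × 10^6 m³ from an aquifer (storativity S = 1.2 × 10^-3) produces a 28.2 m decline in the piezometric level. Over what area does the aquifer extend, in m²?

A ≈ 4.34 × 10^7 m²

A = ΔV / (S × Δh) = 1.47 × 10^6 / (0.0012 × 28.2) = 4.344 × 10^7 m²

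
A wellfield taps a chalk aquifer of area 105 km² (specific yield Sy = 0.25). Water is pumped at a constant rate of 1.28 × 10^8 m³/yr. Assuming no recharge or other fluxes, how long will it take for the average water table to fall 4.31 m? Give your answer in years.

t ≈ 0.884 years

A = 105 km² = 1.05 × 10^8 m²
ΔV = Sy × A × Δh = 0.25 × 1.05 × 10^8 × 4.31 = 1.131 × 10^8 m³
Q = 1.28 × 10^8 m³/yr = 3.507 × 10^5 m³/d
t = ΔV / Q = 1.131 × 10^8 m³ / 3.507 × 10^5 m³/d = 322.6 d
t = 322.6 d ≈ 0.8839 years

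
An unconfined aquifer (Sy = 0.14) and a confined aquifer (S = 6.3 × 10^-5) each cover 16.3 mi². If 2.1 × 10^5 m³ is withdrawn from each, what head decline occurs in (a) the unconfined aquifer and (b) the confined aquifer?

Δh_u ≈ 0.0355 m; Δh_c ≈ 79 m

A = 16.3 mi² = 4.222 × 10^7 m²
Unconfined: Δh_u = ΔV/(Sy·A) = 2.1 × 10^5/(0.14 × 4.222 × 10^7) = 0.03553 m
Confined: Δh_c = ΔV/(S·A) = 2.1 × 10^5/(6.3 × 10^-5 × 4.222 × 10^7) = 78.96 m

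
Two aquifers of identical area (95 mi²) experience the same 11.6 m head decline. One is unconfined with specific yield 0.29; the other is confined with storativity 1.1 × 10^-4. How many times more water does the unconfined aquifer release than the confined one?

ΔV_u / ΔV_c ≈ 2640

A = 95 mi² = 2.46 × 10^8 m²
Unconfined: ΔV_u = Sy × A × Δh = 0.29 × 2.46 × 10^8 × 11.6 = 8.277 × 10^8 m³
Confined: ΔV_c = S × A × Δh = 1.1 × 10^-4 × 2.46 × 10^8 × 11.6 = 3.14 × 10^5 m³
Ratio = ΔV_u / ΔV_c = Sy / S = 0.29 / 1.1 × 10^-4 = 2636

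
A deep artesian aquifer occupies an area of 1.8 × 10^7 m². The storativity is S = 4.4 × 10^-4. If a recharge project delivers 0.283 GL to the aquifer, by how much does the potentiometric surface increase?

Δh ≈ 35.7 m

ΔV = 0.283 GL = 2.83 × 10^5 m³
Δh = ΔV / (S × A) = 2.83 × 10^5 m³ / (4.4 × 10^-4 × 1.8 × 10^7 m²) = 35.73 m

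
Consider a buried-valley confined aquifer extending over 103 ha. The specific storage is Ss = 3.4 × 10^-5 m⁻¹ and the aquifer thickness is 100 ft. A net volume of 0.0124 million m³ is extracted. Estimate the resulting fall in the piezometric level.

Δh ≈ 11.6 m

b = 100 ft = 30.48 m
S = Ss × b = 3.4 × 10^-5 m⁻¹ × 30.48 m = 1.036 × 10^-3
A = 103 ha = 1.03 × 10^6 m²
ΔV = 0.0124 million m³ = 12400 m³
Δh = ΔV / (S × A) = 12400 m³ / (0.001036 × 1.03 × 10^6 m²) = 11.62 m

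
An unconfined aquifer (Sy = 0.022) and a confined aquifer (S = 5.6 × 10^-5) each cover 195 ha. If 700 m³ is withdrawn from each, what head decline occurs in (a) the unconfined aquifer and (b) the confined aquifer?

Δh_u ≈ 0.0163 m; Δh_c ≈ 6.41 m

A = 195 ha = 1.95 × 10^6 m²
Unconfined: Δh_u = ΔV/(Sy·A) = 700/(0.022 × 1.95 × 10^6) = 0.01632 m
Confined: Δh_c = ΔV/(S·A) = 700/(5.6 × 10^-5 × 1.95 × 10^6) = 6.41 m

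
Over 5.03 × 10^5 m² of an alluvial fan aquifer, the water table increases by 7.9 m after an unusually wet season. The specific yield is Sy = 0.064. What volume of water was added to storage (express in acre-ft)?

ΔV ≈ 206 acre-ft

ΔV = Sy × A × Δh = 0.064 × 5.03 × 10^5 m² × 7.9 m = 2.543 × 10^5 m³
ΔV = 2.543 × 10^5 m³ = 206.2 acre-ft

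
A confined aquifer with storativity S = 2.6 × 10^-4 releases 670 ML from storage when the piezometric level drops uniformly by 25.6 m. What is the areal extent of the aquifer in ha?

A ≈ 10100 ha

ΔV = 670 ML = 6.7 × 10^5 m³
A = ΔV / (S × Δh) = 6.7 × 10^5 / (2.6 × 10^-4 × 25.6) = 1.007 × 10^8 m²
A = 1.007 × 10^8 m² = 10070 ha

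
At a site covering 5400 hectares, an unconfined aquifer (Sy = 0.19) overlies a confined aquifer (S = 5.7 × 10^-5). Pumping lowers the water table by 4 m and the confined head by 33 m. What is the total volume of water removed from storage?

A = 5400 hectares = 5.4 × 10^7 m²
Unconfined: ΔV_u = Sy × A × Δh_u = 0.19 × 5.4 × 10^7 × 4 = 4.104 × 10^7 m³
Confined: ΔV_c = S × A × Δh_c = 5.7 × 10^-5 × 5.4 × 10^7 × 33 = 1.016 × 10^5 m³
Total ΔV = 4.104 × 10^7 + 1.016 × 10^5 = 4.114 × 10^7 m³

ΔV ≈ 4.11 × 10^7 m³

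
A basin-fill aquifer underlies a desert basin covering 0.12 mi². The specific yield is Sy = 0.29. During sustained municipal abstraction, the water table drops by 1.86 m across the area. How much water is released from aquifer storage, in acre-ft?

ΔV ≈ 136 acre-ft

A = 0.12 mi² = 3.108 × 10^5 m²
ΔV = Sy × A × Δh = 0.29 × 3.108 × 10^5 m² × 1.86 m = 1.676 × 10^5 m³
ΔV = 1.676 × 10^5 m³ = 135.9 acre-ft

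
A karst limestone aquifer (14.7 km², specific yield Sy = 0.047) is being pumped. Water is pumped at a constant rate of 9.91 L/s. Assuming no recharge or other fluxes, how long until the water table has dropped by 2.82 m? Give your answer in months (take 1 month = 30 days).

A = 14.7 km² = 1.47 × 10^7 m²
ΔV = Sy × A × Δh = 0.047 × 1.47 × 10^7 × 2.82 = 1.948 × 10^6 m³
Q = 9.91 L/s = 856.2 m³/d
t = ΔV / Q = 1.948 × 10^6 m³ / 856.2 m³/d = 2276 d
t = 2276 d ≈ 75.85 months

t ≈ 75.9 months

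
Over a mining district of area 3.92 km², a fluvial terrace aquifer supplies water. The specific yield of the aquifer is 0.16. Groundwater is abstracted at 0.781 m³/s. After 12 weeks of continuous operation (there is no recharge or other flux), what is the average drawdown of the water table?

Δh ≈ 9.04 m

A = 3.92 km² = 3.92 × 10^6 m²
Q = 0.781 m³/s = 67480 m³/d
t = 12 weeks = 84 d
ΔV = Q × t = 67480 m³/d × 84 d = 5.668 × 10^6 m³
Δh = ΔV / (Sy × A) = 5.668 × 10^6 / (0.16 × 3.92 × 10^6) = 9.037 m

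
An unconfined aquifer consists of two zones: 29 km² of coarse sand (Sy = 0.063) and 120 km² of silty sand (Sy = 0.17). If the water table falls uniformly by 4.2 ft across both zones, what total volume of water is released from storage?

A₁ = 29 km² = 2.9 × 10^7 m²; A₂ = 120 km² = 1.2 × 10^8 m²
Δh = 4.2 ft = 1.28 m
ΔV₁ = 0.063 × 2.9 × 10^7 × 1.28 = 2.339 × 10^6 m³
ΔV₂ = 0.17 × 1.2 × 10^8 × 1.28 = 2.612 × 10^7 m³
ΔV = ΔV₁ + ΔV₂ = 2.845 × 10^7 m³

ΔV ≈ 2.85 × 10^7 m³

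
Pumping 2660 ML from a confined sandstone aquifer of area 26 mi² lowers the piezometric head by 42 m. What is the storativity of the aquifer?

A = 26 mi² = 6.734 × 10^7 m²
ΔV = 2660 ML = 2.66 × 10^6 m³
S = ΔV / (A × Δh) = 2.66 × 10^6 m³ / (6.734 × 10^7 m² × 42 m) = 9.405 × 10^-4

S ≈ 9.4 × 10^-4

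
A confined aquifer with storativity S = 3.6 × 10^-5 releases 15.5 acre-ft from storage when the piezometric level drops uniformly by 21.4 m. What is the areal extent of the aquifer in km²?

A ≈ 24.8 km²

ΔV = 15.5 acre-ft = 19120 m³
A = ΔV / (S × Δh) = 19120 / (3.6 × 10^-5 × 21.4) = 2.482 × 10^7 m²
A = 2.482 × 10^7 m² = 24.82 km²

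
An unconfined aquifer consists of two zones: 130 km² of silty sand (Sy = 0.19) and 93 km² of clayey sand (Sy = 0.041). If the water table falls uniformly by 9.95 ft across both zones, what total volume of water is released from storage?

ΔV ≈ 8.65 × 10^7 m³

A₁ = 130 km² = 1.3 × 10^8 m²; A₂ = 93 km² = 9.3 × 10^7 m²
Δh = 9.95 ft = 3.033 m
ΔV₁ = 0.19 × 1.3 × 10^8 × 3.033 = 7.491 × 10^7 m³
ΔV₂ = 0.041 × 9.3 × 10^7 × 3.033 = 1.156 × 10^7 m³
ΔV = ΔV₁ + ΔV₂ = 8.647 × 10^7 m³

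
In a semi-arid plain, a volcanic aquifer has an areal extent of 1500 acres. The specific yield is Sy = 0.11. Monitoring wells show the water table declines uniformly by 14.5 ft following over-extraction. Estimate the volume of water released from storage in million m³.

A = 1500 acres = 6.07 × 10^6 m²
Δh = 14.5 ft = 4.42 m
ΔV = Sy × A × Δh = 0.11 × 6.07 × 10^6 m² × 4.42 m = 2.951 × 10^6 m³
ΔV = 2.951 × 10^6 m³ = 2.951 million m³

ΔV ≈ 2.95 million m³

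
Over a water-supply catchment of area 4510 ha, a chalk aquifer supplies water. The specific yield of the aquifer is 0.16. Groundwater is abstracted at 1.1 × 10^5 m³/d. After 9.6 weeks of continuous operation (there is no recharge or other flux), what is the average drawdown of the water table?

Δh ≈ 1.02 m

A = 4510 ha = 4.51 × 10^7 m²
t = 9.6 weeks = 67.2 d
ΔV = Q × t = 1.1 × 10^5 m³/d × 67.2 d = 7.392 × 10^6 m³
Δh = ΔV / (Sy × A) = 7.392 × 10^6 / (0.16 × 4.51 × 10^7) = 1.024 m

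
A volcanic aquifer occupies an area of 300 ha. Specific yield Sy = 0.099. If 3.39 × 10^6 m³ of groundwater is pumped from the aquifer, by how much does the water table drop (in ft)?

Δh ≈ 37.4 ft

A = 300 ha = 3 × 10^6 m²
Δh = ΔV / (Sy × A) = 3.39 × 10^6 m³ / (0.099 × 3 × 10^6 m²) = 11.41 m
Δh = 11.41 m = 37.45 ft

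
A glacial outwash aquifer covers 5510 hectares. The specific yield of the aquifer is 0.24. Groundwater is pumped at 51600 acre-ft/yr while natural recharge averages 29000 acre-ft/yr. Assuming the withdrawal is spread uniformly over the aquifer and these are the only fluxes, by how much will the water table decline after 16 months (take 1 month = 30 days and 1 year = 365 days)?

Δh ≈ 2.77 m

A = 5510 hectares = 5.51 × 10^7 m²
Net abstraction = 51600 − 29000 = 22600 acre-ft/yr
Q_net = 22600 acre-ft/yr = 76370 m³/d
t = 16 months = 480 d
ΔV = Q × t = 76370 m³/d × 480 d = 3.666 × 10^7 m³
Δh = ΔV / (Sy × A) = 3.666 × 10^7 / (0.24 × 5.51 × 10^7) = 2.772 m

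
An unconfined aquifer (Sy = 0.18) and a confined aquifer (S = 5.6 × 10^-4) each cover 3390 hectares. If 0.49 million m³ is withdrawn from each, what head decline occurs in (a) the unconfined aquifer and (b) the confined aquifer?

Δh_u ≈ 0.0803 m; Δh_c ≈ 25.8 m

A = 3390 hectares = 3.39 × 10^7 m²
ΔV = 0.49 million m³ = 4.9 × 10^5 m³
Unconfined: Δh_u = ΔV/(Sy·A) = 4.9 × 10^5/(0.18 × 3.39 × 10^7) = 0.0803 m
Confined: Δh_c = ΔV/(S·A) = 4.9 × 10^5/(5.6 × 10^-4 × 3.39 × 10^7) = 25.81 m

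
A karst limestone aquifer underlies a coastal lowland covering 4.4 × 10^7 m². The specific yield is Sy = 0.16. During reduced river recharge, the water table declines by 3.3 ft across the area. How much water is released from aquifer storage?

ΔV ≈ 7.08 × 10^6 m³

Δh = 3.3 ft = 1.006 m
ΔV = Sy × A × Δh = 0.16 × 4.4 × 10^7 m² × 1.006 m = 7.081 × 10^6 m³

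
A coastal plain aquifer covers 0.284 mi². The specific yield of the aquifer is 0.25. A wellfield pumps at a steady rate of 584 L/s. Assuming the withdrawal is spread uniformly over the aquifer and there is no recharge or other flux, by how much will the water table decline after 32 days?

A = 0.284 mi² = 7.356 × 10^5 m²
Q = 584 L/s = 50460 m³/d
ΔV = Q × t = 50460 m³/d × 32 d = 1.615 × 10^6 m³
Δh = ΔV / (Sy × A) = 1.615 × 10^6 / (0.25 × 7.356 × 10^5) = 8.781 m

Δh ≈ 8.78 m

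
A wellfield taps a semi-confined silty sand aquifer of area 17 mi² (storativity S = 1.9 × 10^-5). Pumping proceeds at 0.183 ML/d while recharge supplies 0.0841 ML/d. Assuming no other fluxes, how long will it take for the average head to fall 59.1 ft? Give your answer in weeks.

t ≈ 21.8 weeks

A = 17 mi² = 4.403 × 10^7 m²
Δh = 59.1 ft = 18.01 m
ΔV = S × A × Δh = 1.9 × 10^-5 × 4.403 × 10^7 × 18.01 = 15070 m³
Net withdrawal = 0.183 − 0.0841 = 0.0989 ML/d = 98.9 m³/d
t = ΔV / Q = 15070 m³ / 98.9 m³/d = 152.4 d
t = 152.4 d ≈ 21.77 weeks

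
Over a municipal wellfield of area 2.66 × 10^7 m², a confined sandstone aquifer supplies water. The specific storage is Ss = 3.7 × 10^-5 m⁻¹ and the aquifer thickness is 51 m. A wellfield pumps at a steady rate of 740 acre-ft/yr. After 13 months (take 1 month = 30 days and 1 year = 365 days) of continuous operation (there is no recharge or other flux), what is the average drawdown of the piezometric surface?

Δh ≈ 19.4 m

S = Ss × b = 3.7 × 10^-5 m⁻¹ × 51 m = 1.887 × 10^-3
Q = 740 acre-ft/yr = 2501 m³/d
t = 13 months = 390 d
ΔV = Q × t = 2501 m³/d × 390 d = 9.753 × 10^5 m³
Δh = ΔV / (S × A) = 9.753 × 10^5 / (0.001887 × 2.66 × 10^7) = 19.43 m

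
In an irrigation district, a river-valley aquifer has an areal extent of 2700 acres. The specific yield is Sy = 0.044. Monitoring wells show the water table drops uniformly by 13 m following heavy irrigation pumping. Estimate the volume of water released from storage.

A = 2700 acres = 1.093 × 10^7 m²
ΔV = Sy × A × Δh = 0.044 × 1.093 × 10^7 m² × 13 m = 6.25 × 10^6 m³

ΔV ≈ 6.25 × 10^6 m³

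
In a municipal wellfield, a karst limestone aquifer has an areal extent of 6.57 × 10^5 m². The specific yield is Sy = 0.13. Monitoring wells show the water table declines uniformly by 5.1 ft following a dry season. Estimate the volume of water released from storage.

ΔV ≈ 1.33 × 10^5 m³

Δh = 5.1 ft = 1.554 m
ΔV = Sy × A × Δh = 0.13 × 6.57 × 10^5 m² × 1.554 m = 1.328 × 10^5 m³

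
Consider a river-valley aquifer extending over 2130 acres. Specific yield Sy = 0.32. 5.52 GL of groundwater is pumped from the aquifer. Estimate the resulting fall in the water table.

A = 2130 acres = 8.62 × 10^6 m²
ΔV = 5.52 GL = 5.52 × 10^6 m³
Δh = ΔV / (Sy × A) = 5.52 × 10^6 m³ / (0.32 × 8.62 × 10^6 m²) = 2.001 m

Δh ≈ 2 m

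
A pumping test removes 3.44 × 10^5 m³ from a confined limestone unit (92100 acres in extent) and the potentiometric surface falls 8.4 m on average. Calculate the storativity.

A = 92100 acres = 3.727 × 10^8 m²
S = ΔV / (A × Δh) = 3.44 × 10^5 m³ / (3.727 × 10^8 m² × 8.4 m) = 1.099 × 10^-4

S ≈ 1.1 × 10^-4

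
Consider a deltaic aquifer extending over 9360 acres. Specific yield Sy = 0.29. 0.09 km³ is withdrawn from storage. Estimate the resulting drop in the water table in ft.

Δh ≈ 26.9 ft

A = 9360 acres = 3.788 × 10^7 m²
ΔV = 0.09 km³ = 9 × 10^7 m³
Δh = ΔV / (Sy × A) = 9 × 10^7 m³ / (0.29 × 3.788 × 10^7 m²) = 8.193 m
Δh = 8.193 m = 26.88 ft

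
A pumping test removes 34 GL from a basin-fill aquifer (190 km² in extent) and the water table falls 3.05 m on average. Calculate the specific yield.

Sy ≈ 0.059

A = 190 km² = 1.9 × 10^8 m²
ΔV = 34 GL = 3.4 × 10^7 m³
Sy = ΔV / (A × Δh) = 3.4 × 10^7 m³ / (1.9 × 10^8 m² × 3.05 m) = 0.05867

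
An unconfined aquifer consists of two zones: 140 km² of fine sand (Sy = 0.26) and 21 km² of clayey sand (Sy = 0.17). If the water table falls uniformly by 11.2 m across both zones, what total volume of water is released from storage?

A₁ = 140 km² = 1.4 × 10^8 m²; A₂ = 21 km² = 2.1 × 10^7 m²
ΔV₁ = 0.26 × 1.4 × 10^8 × 11.2 = 4.077 × 10^8 m³
ΔV₂ = 0.17 × 2.1 × 10^7 × 11.2 = 3.998 × 10^7 m³
ΔV = ΔV₁ + ΔV₂ = 4.477 × 10^8 m³

ΔV ≈ 4.48 × 10^8 m³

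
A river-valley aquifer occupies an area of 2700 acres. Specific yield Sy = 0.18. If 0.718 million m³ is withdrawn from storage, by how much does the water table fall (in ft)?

A = 2700 acres = 1.093 × 10^7 m²
ΔV = 0.718 million m³ = 7.18 × 10^5 m³
Δh = ΔV / (Sy × A) = 7.18 × 10^5 m³ / (0.18 × 1.093 × 10^7 m²) = 0.3651 m
Δh = 0.3651 m = 1.198 ft

Δh ≈ 1.2 ft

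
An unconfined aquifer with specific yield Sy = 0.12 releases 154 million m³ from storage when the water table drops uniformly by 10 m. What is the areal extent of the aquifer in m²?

A ≈ 1.28 × 10^8 m²

ΔV = 154 million m³ = 1.54 × 10^8 m³
A = ΔV / (Sy × Δh) = 1.54 × 10^8 / (0.12 × 10) = 1.283 × 10^8 m²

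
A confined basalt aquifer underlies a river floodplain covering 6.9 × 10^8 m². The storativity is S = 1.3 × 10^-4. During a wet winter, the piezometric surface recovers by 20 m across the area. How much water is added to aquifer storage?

ΔV = S × A × Δh = 1.3 × 10^-4 × 6.9 × 10^8 m² × 20 m = 1.794 × 10^6 m³

ΔV ≈ 1.79 × 10^6 m³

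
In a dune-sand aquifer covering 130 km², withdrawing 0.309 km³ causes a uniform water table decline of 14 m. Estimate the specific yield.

Sy ≈ 0.17

A = 130 km² = 1.3 × 10^8 m²
ΔV = 0.309 km³ = 3.09 × 10^8 m³
Sy = ΔV / (A × Δh) = 3.09 × 10^8 m³ / (1.3 × 10^8 m² × 14 m) = 0.1698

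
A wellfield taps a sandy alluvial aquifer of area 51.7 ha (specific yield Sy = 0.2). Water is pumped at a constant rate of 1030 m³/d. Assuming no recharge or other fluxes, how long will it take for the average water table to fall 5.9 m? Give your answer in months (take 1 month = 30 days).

A = 51.7 ha = 5.17 × 10^5 m²
ΔV = Sy × A × Δh = 0.2 × 5.17 × 10^5 × 5.9 = 6.101 × 10^5 m³
t = ΔV / Q = 6.101 × 10^5 m³ / 1030 m³/d = 592.3 d
t = 592.3 d ≈ 19.74 months

t ≈ 19.7 months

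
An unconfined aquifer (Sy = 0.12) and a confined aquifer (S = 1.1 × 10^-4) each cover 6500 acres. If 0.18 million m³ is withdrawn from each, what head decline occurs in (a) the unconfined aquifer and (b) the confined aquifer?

Δh_u ≈ 0.057 m; Δh_c ≈ 62.2 m

A = 6500 acres = 2.63 × 10^7 m²
ΔV = 0.18 million m³ = 1.8 × 10^5 m³
Unconfined: Δh_u = ΔV/(Sy·A) = 1.8 × 10^5/(0.12 × 2.63 × 10^7) = 0.05702 m
Confined: Δh_c = ΔV/(S·A) = 1.8 × 10^5/(1.1 × 10^-4 × 2.63 × 10^7) = 62.21 m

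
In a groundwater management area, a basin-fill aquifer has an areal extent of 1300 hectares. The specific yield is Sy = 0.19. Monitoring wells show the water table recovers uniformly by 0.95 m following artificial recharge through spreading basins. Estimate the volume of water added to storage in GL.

A = 1300 hectares = 1.3 × 10^7 m²
ΔV = Sy × A × Δh = 0.19 × 1.3 × 10^7 m² × 0.95 m = 2.346 × 10^6 m³
ΔV = 2.346 × 10^6 m³ = 2.346 GL

ΔV ≈ 2.35 GL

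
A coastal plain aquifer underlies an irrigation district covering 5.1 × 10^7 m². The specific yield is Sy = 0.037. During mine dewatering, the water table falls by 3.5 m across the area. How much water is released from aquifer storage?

ΔV = Sy × A × Δh = 0.037 × 5.1 × 10^7 m² × 3.5 m = 6.604 × 10^6 m³

ΔV ≈ 6.6 × 10^6 m³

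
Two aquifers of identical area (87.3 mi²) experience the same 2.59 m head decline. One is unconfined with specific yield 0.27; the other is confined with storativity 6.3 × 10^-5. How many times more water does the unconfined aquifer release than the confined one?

ΔV_u / ΔV_c ≈ 4290

A = 87.3 mi² = 2.261 × 10^8 m²
Unconfined: ΔV_u = Sy × A × Δh = 0.27 × 2.261 × 10^8 × 2.59 = 1.581 × 10^8 m³
Confined: ΔV_c = S × A × Δh = 6.3 × 10^-5 × 2.261 × 10^8 × 2.59 = 36890 m³
Ratio = ΔV_u / ΔV_c = Sy / S = 0.27 / 6.3 × 10^-5 = 4286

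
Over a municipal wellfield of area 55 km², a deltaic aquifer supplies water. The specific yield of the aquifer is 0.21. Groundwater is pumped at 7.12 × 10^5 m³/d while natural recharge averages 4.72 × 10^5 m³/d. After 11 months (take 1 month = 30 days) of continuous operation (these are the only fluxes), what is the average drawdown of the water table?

A = 55 km² = 5.5 × 10^7 m²
Net abstraction = 7.12 × 10^5 − 4.72 × 10^5 = 2.4 × 10^5 m³/d
t = 11 months = 330 d
ΔV = Q × t = 2.4 × 10^5 m³/d × 330 d = 7.92 × 10^7 m³
Δh = ΔV / (Sy × A) = 7.92 × 10^7 / (0.21 × 5.5 × 10^7) = 6.857 m

Δh ≈ 6.86 m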